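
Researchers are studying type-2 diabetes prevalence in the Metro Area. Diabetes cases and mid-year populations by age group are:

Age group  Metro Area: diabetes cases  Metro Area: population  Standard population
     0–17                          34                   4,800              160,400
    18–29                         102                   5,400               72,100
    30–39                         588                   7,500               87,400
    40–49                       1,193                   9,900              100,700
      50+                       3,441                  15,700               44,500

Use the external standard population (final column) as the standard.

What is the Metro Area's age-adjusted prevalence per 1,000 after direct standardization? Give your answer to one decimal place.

Age-specific rates per 1,000 for the Metro Area: 7.083, 18.889, 78.400, 120.505, 219.172.
Standard total = 465,100; weights = 0.3449, 0.1550, 0.1879, 0.2165, 0.0957.
Standardized rate: 0.3449×7.083 + 0.1550×18.889 + 0.1879×78.400 + 0.2165×120.505 + 0.0957×219.172 = 67.1645 per 1,000.

67.2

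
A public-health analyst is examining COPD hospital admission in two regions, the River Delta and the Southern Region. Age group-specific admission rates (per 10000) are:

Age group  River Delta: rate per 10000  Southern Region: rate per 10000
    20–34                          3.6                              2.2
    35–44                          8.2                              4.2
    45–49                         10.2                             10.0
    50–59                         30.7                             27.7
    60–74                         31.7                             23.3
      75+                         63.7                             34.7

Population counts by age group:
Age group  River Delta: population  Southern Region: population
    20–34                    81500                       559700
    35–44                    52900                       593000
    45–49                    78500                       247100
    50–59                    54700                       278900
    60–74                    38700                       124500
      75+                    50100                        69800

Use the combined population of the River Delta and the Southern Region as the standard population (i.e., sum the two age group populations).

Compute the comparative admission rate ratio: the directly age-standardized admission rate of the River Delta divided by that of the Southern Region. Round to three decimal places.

Combined standard total = 2229400; weights = 0.2876, 0.2897, 0.1460, 0.1496, 0.0732, 0.0538.
The River Delta: 0.2876×3.6 + 0.2897×8.2 + 0.1460×10.2 + 0.1496×30.7 + 0.0732×31.7 + 0.0538×63.7 = 15.2411 per 10000.
The Southern Region: 0.2876×2.2 + 0.2897×4.2 + 0.1460×10.0 + 0.1496×27.7 + 0.0732×23.3 + 0.0538×34.7 = 11.0268 per 10000.
Ratio = 15.2411 ÷ 11.0268 = 1.38218.

1.382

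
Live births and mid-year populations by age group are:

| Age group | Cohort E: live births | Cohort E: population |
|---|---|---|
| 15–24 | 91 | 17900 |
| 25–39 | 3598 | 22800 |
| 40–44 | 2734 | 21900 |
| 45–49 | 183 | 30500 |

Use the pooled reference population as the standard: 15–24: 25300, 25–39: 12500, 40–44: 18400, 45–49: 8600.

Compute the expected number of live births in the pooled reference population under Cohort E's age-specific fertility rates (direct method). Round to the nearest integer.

Age-specific rates per 1000 for Cohort E: 5.084, 157.807, 124.840, 6.000.
Expected live births = Σ (standard pop × age-specific rate ÷ 1000)
= 25300×5.084/1000 + 12500×157.807/1000 + 18400×124.840/1000 + 8600×6.000/1000
= 128.62 + 1972.59 + 2297.06 + 51.60 = 4449.87.

4450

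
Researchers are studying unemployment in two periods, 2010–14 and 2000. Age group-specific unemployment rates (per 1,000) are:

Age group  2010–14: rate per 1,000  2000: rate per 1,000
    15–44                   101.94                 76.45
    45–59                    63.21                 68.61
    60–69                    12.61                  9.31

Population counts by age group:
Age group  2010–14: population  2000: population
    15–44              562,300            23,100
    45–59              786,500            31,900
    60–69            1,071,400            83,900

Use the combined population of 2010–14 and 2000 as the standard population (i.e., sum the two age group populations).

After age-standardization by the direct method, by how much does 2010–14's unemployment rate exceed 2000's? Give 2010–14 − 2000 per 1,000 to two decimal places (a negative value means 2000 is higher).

Combined standard total = 2,559,100; weights = 0.2288, 0.3198, 0.4514.
2010–14: 0.2288×101.94 + 0.3198×63.21 + 0.4514×12.61 = 49.2263 per 1,000.
2000: 0.2288×76.45 + 0.3198×68.61 + 0.4514×9.31 = 43.6326 per 1,000.
Difference = 49.2263 − 43.6326 = 5.5938.

5.59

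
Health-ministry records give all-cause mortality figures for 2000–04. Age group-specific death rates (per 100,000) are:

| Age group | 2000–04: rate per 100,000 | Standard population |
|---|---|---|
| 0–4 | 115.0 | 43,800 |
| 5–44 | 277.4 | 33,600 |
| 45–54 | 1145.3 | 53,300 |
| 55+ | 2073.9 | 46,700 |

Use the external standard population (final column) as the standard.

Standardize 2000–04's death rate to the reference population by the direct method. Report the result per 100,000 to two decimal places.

970.99

Standard total = 177,400; weights = 0.2469, 0.1894, 0.3005, 0.2632.
Standardized rate: 0.2469×115.0 + 0.1894×277.4 + 0.3005×1145.3 + 0.2632×2073.9 = 970.9879 per 100,000.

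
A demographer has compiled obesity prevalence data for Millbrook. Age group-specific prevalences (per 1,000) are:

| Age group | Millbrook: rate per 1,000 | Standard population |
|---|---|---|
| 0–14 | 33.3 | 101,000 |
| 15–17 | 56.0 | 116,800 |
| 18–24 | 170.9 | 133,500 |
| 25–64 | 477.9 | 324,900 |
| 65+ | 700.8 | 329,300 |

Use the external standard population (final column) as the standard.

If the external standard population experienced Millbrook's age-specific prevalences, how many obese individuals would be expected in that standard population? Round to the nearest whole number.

Expected obese individuals = Σ (standard pop × age-specific rate ÷ 1,000)
= 101,000×33.3/1,000 + 116,800×56.0/1,000 + 133,500×170.9/1,000 + 324,900×477.9/1,000 + 329,300×700.8/1,000
= 3363.30 + 6540.80 + 22815.15 + 155269.71 + 230773.44 = 418762.40.

418762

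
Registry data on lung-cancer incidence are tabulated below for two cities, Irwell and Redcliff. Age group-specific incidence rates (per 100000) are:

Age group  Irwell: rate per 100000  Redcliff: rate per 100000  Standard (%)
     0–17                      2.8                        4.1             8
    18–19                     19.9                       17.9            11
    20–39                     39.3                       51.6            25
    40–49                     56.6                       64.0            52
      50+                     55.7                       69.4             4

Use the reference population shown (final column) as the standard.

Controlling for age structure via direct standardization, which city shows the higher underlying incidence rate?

Redcliff

Standard weights: 0.08, 0.11, 0.25, 0.52, 0.04.
Irwell: 0.0800×2.8 + 0.1100×19.9 + 0.2500×39.3 + 0.5200×56.6 + 0.0400×55.7 = 43.8980 per 100000.
Redcliff: 0.0800×4.1 + 0.1100×17.9 + 0.2500×51.6 + 0.5200×64.0 + 0.0400×69.4 = 51.2530 per 100000.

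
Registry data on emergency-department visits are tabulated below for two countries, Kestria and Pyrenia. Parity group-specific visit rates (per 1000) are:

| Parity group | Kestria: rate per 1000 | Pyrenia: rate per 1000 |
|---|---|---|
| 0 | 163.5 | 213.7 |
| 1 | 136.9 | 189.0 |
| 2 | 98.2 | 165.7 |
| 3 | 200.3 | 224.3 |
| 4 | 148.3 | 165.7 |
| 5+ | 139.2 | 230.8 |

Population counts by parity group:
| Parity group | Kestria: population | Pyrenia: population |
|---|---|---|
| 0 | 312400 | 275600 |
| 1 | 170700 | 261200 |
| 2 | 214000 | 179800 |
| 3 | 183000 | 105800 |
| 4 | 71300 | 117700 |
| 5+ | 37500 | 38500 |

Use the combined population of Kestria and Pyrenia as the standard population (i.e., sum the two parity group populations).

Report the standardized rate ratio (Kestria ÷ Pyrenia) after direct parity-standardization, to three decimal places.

Combined standard total = 1967500; weights = 0.2989, 0.2195, 0.2002, 0.1468, 0.0961, 0.0386.
Kestria: 0.2989×163.5 + 0.2195×136.9 + 0.2002×98.2 + 0.1468×200.3 + 0.0961×148.3 + 0.0386×139.2 = 147.5938 per 1000.
Pyrenia: 0.2989×213.7 + 0.2195×189.0 + 0.2002×165.7 + 0.1468×224.3 + 0.0961×165.7 + 0.0386×230.8 = 196.2761 per 1000.
Ratio = 147.5938 ÷ 196.2761 = 0.75197.

0.752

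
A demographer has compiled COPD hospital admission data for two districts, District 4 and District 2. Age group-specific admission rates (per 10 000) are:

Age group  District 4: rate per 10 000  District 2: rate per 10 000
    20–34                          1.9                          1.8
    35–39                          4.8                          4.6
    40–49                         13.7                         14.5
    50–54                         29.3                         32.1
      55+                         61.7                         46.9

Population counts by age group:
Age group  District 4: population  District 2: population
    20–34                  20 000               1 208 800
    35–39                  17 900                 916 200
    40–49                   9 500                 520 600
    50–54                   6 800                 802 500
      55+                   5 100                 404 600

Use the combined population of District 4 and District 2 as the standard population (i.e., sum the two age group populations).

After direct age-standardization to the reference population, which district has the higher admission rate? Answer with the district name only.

District 4

Combined standard total = 3 912 000; weights = 0.3141, 0.2388, 0.1355, 0.2069, 0.1047.
District 4: 0.3141×1.9 + 0.2388×4.8 + 0.1355×13.7 + 0.2069×29.3 + 0.1047×61.7 = 16.1226 per 10 000.
District 2: 0.3141×1.8 + 0.2388×4.6 + 0.1355×14.5 + 0.2069×32.1 + 0.1047×46.9 = 15.1811 per 10 000.
The crude rates (12.95 vs 15.23) would put District 2 higher, but that reflects its age composition; once standardized to a common age structure, District 4 has the higher underlying rate.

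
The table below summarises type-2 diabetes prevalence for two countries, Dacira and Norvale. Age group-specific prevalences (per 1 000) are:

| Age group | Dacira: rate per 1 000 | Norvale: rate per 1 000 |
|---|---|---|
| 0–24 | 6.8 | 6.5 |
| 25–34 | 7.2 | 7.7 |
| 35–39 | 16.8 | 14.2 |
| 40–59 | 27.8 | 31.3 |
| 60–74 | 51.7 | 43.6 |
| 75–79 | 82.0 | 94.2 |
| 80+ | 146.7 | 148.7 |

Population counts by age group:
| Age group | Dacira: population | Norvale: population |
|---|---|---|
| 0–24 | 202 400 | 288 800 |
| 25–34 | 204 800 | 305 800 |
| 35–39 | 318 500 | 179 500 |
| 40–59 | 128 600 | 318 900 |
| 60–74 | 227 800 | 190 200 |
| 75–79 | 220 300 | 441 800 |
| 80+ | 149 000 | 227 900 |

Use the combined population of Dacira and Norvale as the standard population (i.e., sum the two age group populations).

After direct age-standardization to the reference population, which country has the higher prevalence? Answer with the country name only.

Norvale

Combined standard total = 3 404 300; weights = 0.1443, 0.1500, 0.1463, 0.1315, 0.1228, 0.1945, 0.1107.
Dacira: 0.1443×6.8 + 0.1500×7.2 + 0.1463×16.8 + 0.1315×27.8 + 0.1228×51.7 + 0.1945×82.0 + 0.1107×146.7 = 46.7108 per 1 000.
Norvale: 0.1443×6.5 + 0.1500×7.7 + 0.1463×14.2 + 0.1315×31.3 + 0.1228×43.6 + 0.1945×94.2 + 0.1107×148.7 = 48.4218 per 1 000.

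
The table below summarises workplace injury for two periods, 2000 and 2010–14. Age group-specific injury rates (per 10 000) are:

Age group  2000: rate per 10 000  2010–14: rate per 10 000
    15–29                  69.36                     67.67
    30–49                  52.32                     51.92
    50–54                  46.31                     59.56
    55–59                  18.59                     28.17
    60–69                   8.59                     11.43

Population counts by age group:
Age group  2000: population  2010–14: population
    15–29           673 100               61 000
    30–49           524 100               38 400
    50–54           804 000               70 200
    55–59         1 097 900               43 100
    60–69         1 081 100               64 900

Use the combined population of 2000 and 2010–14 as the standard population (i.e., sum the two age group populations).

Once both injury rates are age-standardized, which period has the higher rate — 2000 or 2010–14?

2010–14

Combined standard total = 4 457 800; weights = 0.1647, 0.1262, 0.1961, 0.2560, 0.2571.
2000: 0.1647×69.36 + 0.1262×52.32 + 0.1961×46.31 + 0.2560×18.59 + 0.2571×8.59 = 34.0721 per 10 000.
2010–14: 0.1647×67.67 + 0.1262×51.92 + 0.1961×59.56 + 0.2560×28.17 + 0.2571×11.43 = 39.5239 per 10 000.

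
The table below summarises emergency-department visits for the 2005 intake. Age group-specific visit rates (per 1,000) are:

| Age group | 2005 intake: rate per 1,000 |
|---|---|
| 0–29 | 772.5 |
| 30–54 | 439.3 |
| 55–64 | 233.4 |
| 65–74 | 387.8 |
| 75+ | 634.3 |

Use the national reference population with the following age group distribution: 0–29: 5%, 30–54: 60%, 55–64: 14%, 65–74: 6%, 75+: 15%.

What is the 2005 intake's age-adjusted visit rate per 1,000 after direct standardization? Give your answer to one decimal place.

Standard weights: 0.05, 0.60, 0.14, 0.06, 0.15.
Standardized rate: 0.0500×772.5 + 0.6000×439.3 + 0.1400×233.4 + 0.0600×387.8 + 0.1500×634.3 = 453.2940 per 1,000.

453.3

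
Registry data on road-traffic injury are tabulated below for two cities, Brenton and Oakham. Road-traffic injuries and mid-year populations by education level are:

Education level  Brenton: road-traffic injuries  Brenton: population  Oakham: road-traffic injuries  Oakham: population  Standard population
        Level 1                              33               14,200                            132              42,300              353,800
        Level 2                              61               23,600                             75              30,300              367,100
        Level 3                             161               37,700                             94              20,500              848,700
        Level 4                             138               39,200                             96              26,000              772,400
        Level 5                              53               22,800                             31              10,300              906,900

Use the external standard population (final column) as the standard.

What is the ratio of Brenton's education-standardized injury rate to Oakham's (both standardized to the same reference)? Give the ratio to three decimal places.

Education-specific rates per 100,000 for Brenton: 232.39, 258.47, 427.06, 352.04, 232.46.
For Oakham: 312.06, 247.52, 458.54, 369.23, 300.97.
Standard total = 3,248,900; weights = 0.1089, 0.1130, 0.2612, 0.2377, 0.2791.
Brenton: 0.1089×232.39 + 0.1130×258.47 + 0.2612×427.06 + 0.2377×352.04 + 0.2791×232.46 = 314.6542 per 100,000.
Oakham: 0.1089×312.06 + 0.1130×247.52 + 0.2612×458.54 + 0.2377×369.23 + 0.2791×300.97 = 353.5278 per 100,000.
Ratio = 314.6542 ÷ 353.5278 = 0.89004.

0.890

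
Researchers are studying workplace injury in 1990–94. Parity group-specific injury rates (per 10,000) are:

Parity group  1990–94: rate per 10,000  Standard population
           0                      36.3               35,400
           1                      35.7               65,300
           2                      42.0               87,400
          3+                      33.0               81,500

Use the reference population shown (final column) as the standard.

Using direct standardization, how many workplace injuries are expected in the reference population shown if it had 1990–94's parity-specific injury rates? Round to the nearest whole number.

Expected workplace injuries = Σ (standard pop × parity-specific rate ÷ 10,000)
= 35,400×36.3/10,000 + 65,300×35.7/10,000 + 87,400×42.0/10,000 + 81,500×33.0/10,000
= 128.50 + 233.12 + 367.08 + 268.95 = 997.65.

998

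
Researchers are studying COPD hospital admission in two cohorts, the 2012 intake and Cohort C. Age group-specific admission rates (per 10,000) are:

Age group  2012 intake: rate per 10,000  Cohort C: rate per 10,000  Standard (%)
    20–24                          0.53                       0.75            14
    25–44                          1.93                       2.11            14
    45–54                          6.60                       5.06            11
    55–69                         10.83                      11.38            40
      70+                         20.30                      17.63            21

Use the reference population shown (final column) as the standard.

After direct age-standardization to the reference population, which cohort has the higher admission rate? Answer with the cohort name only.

2012 intake

Standard weights: 0.14, 0.14, 0.11, 0.40, 0.21.
The 2012 intake: 0.1400×0.53 + 0.1400×1.93 + 0.1100×6.60 + 0.4000×10.83 + 0.2100×20.30 = 9.6654 per 10,000.
Cohort C: 0.1400×0.75 + 0.1400×2.11 + 0.1100×5.06 + 0.4000×11.38 + 0.2100×17.63 = 9.2113 per 10,000.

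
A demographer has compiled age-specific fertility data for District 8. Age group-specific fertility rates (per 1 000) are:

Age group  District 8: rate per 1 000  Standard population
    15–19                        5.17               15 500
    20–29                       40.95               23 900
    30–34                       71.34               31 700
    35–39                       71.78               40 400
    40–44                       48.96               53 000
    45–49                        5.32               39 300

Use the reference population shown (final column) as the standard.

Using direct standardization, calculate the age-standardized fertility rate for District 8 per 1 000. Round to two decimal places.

Standard total = 203 800; weights = 0.0761, 0.1173, 0.1555, 0.1982, 0.2601, 0.1928.
Standardized rate: 0.0761×5.17 + 0.1173×40.95 + 0.1555×71.34 + 0.1982×71.78 + 0.2601×48.96 + 0.1928×5.32 = 44.2796 per 1 000.

44.28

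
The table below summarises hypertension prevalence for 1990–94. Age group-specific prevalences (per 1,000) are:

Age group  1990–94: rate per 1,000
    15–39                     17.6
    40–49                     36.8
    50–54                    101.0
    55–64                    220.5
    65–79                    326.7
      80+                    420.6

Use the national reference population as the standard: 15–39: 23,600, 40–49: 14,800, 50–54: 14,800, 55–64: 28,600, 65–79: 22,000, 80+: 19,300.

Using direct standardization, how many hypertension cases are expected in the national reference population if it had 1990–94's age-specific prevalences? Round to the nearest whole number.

24066

Expected hypertension cases = Σ (standard pop × age-specific rate ÷ 1,000)
= 23,600×17.6/1,000 + 14,800×36.8/1,000 + 14,800×101.0/1,000 + 28,600×220.5/1,000 + 22,000×326.7/1,000 + 19,300×420.6/1,000
= 415.36 + 544.64 + 1494.80 + 6306.30 + 7187.40 + 8117.58 = 24066.08.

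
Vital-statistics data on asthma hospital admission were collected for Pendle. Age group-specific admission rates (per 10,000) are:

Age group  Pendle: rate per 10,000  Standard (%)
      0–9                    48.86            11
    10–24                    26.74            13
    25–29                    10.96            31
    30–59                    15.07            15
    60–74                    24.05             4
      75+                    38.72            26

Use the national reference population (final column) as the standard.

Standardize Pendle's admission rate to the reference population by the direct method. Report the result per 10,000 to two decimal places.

Standard weights: 0.11, 0.13, 0.31, 0.15, 0.04, 0.26.
Standardized rate: 0.1100×48.86 + 0.1300×26.74 + 0.3100×10.96 + 0.1500×15.07 + 0.0400×24.05 + 0.2600×38.72 = 25.5381 per 10,000.

25.54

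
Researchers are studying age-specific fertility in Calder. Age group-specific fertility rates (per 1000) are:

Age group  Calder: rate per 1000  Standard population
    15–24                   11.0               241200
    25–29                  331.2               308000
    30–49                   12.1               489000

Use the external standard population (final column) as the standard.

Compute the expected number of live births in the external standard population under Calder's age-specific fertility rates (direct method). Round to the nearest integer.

Expected live births = Σ (standard pop × age-specific rate ÷ 1000)
= 241200×11.0/1000 + 308000×331.2/1000 + 489000×12.1/1000
= 2653.20 + 102009.60 + 5916.90 = 110579.70.

110580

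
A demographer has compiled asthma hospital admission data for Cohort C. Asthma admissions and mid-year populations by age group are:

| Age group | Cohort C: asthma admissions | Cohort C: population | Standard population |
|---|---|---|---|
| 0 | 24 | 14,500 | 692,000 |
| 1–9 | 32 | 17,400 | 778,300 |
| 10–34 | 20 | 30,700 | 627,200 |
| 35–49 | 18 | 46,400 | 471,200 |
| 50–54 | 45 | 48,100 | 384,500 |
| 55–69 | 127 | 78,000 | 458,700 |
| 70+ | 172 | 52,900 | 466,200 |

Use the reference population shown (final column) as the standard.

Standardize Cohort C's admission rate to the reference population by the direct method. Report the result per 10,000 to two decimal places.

Age-specific rates per 10,000 for Cohort C: 16.55, 18.39, 6.51, 3.88, 9.36, 16.28, 32.51.
Standard total = 3,878,100; weights = 0.1784, 0.2007, 0.1617, 0.1215, 0.0991, 0.1183, 0.1202.
Standardized rate: 0.1784×16.55 + 0.2007×18.39 + 0.1617×6.51 + 0.1215×3.88 + 0.0991×9.36 + 0.1183×16.28 + 0.1202×32.51 = 14.9313 per 10,000.

14.93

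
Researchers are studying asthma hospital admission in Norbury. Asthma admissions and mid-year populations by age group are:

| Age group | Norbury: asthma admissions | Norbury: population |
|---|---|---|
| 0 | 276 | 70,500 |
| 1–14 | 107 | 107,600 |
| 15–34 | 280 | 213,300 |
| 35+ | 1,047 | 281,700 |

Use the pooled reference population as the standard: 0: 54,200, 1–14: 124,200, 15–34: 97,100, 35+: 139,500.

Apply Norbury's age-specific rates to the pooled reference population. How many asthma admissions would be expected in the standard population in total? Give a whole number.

Age-specific rates per 10,000 for Norbury: 39.15, 9.94, 13.13, 37.17.
Expected asthma admissions = Σ (standard pop × age-specific rate ÷ 10,000)
= 54,200×39.15/10,000 + 124,200×9.94/10,000 + 97,100×13.13/10,000 + 139,500×37.17/10,000
= 212.19 + 123.51 + 127.46 + 518.48 = 981.64.

982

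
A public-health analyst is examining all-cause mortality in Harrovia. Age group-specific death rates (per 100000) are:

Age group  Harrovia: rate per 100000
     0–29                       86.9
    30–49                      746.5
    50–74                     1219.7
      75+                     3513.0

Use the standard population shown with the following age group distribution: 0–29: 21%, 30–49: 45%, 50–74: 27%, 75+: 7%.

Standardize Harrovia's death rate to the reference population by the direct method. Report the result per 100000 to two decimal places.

929.40

Standard weights: 0.21, 0.45, 0.27, 0.07.
Standardized rate: 0.2100×86.9 + 0.4500×746.5 + 0.2700×1219.7 + 0.0700×3513.0 = 929.4030 per 100000.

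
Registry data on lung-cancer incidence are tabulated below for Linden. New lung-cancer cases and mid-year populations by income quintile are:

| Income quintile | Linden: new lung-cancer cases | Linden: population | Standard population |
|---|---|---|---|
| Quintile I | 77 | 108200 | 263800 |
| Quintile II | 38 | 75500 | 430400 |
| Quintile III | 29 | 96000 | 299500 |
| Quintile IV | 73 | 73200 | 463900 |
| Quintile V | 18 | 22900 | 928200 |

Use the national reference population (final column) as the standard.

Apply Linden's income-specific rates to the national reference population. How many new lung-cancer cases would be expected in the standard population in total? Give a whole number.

Income-specific rates per 100000 for Linden: 71.16, 50.33, 30.21, 99.73, 78.60.
Expected new lung-cancer cases = Σ (standard pop × income-specific rate ÷ 100000)
= 263800×71.16/100000 + 430400×50.33/100000 + 299500×30.21/100000 + 463900×99.73/100000 + 928200×78.60/100000
= 187.73 + 216.63 + 90.47 + 462.63 + 729.59 = 1687.05.

1687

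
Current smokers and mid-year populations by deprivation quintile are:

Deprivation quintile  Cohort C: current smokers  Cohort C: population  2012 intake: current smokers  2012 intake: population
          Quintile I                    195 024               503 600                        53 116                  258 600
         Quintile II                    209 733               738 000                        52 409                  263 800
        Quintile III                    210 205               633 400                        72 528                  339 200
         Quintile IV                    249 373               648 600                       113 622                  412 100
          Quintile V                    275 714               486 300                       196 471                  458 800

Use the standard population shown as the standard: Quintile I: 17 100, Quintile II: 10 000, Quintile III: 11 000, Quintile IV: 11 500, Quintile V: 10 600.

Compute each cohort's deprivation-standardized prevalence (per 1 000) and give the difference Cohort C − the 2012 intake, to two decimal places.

Deprivation-specific rates per 1 000 for Cohort C: 387.260, 284.191, 331.868, 384.479, 566.963.
For the 2012 intake: 205.398, 198.669, 213.821, 275.715, 428.228.
Standard total = 60 200; weights = 0.2841, 0.1661, 0.1827, 0.1910, 0.1761.
Cohort C: 0.2841×387.260 + 0.1661×284.191 + 0.1827×331.868 + 0.1910×384.479 + 0.1761×566.963 = 391.1281 per 1 000.
The 2012 intake: 0.2841×205.398 + 0.1661×198.669 + 0.1827×213.821 + 0.1910×275.715 + 0.1761×428.228 = 258.4879 per 1 000.
Difference = 391.1281 − 258.4879 = 132.6402.

132.64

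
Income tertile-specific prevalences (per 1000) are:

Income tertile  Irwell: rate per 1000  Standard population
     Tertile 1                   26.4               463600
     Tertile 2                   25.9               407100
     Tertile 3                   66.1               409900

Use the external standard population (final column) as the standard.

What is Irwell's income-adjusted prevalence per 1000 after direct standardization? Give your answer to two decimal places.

Standard total = 1280600; weights = 0.3620, 0.3179, 0.3201.
Standardized rate: 0.3620×26.4 + 0.3179×25.9 + 0.3201×66.1 = 38.9484 per 1000.

38.95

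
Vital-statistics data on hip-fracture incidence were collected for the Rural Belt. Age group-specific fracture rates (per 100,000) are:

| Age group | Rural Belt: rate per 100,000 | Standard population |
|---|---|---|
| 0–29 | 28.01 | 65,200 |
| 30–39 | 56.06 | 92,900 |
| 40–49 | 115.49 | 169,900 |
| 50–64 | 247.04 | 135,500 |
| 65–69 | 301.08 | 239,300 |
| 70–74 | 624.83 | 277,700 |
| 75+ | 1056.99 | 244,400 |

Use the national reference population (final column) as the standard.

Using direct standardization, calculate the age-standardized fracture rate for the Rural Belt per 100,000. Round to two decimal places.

460.46

Standard total = 1,224,900; weights = 0.0532, 0.0758, 0.1387, 0.1106, 0.1954, 0.2267, 0.1995.
Standardized rate: 0.0532×28.01 + 0.0758×56.06 + 0.1387×115.49 + 0.1106×247.04 + 0.1954×301.08 + 0.2267×624.83 + 0.1995×1056.99 = 460.4637 per 100,000.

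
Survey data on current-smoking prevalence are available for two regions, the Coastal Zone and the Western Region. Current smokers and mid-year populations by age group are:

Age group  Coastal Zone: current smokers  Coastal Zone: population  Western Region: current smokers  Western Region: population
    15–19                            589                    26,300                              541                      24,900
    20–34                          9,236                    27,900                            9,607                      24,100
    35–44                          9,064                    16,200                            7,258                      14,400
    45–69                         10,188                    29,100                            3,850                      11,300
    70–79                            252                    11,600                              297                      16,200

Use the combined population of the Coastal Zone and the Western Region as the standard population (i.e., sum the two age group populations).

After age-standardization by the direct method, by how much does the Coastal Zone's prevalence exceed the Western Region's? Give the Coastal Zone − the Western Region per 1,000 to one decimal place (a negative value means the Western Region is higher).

-6.5

Age-specific rates per 1,000 for the Coastal Zone: 22.395, 331.039, 559.506, 350.103, 21.724.
For the Western Region: 21.727, 398.631, 504.028, 340.708, 18.333.
Combined standard total = 202,000; weights = 0.2535, 0.2574, 0.1515, 0.2000, 0.1376.
The Coastal Zone: 0.2535×22.395 + 0.2574×331.039 + 0.1515×559.506 + 0.2000×350.103 + 0.1376×21.724 = 248.6618 per 1,000.
The Western Region: 0.2535×21.727 + 0.2574×398.631 + 0.1515×504.028 + 0.2000×340.708 + 0.1376×18.333 = 255.1422 per 1,000.
Difference = 248.6618 − 255.1422 = -6.4805.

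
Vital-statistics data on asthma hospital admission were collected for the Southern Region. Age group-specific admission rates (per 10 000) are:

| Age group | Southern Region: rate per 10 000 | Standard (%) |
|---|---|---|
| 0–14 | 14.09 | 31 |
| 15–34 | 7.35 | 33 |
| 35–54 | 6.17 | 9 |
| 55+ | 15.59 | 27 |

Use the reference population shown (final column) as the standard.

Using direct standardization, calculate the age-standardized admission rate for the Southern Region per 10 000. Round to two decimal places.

11.56

Standard weights: 0.31, 0.33, 0.09, 0.27.
Standardized rate: 0.3100×14.09 + 0.3300×7.35 + 0.0900×6.17 + 0.2700×15.59 = 11.5580 per 10 000.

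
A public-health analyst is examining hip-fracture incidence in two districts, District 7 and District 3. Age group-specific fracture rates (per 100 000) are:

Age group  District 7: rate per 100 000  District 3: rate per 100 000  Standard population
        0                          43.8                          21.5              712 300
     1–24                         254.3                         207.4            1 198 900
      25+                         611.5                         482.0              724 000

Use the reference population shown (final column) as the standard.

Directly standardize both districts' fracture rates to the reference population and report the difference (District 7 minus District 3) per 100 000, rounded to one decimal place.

62.9

Standard total = 2 635 200; weights = 0.2703, 0.4550, 0.2747.
District 7: 0.2703×43.8 + 0.4550×254.3 + 0.2747×611.5 = 295.5392 per 100 000.
District 3: 0.2703×21.5 + 0.4550×207.4 + 0.2747×482.0 = 232.5950 per 100 000.
Difference = 295.5392 − 232.5950 = 62.9443.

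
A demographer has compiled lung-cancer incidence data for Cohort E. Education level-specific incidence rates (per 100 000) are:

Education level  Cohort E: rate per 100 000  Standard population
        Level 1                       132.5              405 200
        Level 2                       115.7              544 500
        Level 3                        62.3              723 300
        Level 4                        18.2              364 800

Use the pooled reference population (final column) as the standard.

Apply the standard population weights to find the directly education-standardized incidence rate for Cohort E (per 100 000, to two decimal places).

82.63

Standard total = 2 037 800; weights = 0.1988, 0.2672, 0.3549, 0.1790.
Standardized rate: 0.1988×132.5 + 0.2672×115.7 + 0.3549×62.3 + 0.1790×18.2 = 82.6325 per 100 000.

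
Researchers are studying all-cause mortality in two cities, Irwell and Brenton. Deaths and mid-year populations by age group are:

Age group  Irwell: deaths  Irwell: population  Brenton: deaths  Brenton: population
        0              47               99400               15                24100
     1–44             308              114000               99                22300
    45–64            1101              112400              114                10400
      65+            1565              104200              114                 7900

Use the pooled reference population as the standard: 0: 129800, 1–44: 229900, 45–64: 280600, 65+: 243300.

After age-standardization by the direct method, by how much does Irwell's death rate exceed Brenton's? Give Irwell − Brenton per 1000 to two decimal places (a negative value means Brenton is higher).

Age-specific rates per 1000 for Irwell: 0.473, 2.702, 9.795, 15.019.
For Brenton: 0.622, 4.439, 10.962, 14.430.
Standard total = 883600; weights = 0.1469, 0.2602, 0.3176, 0.2754.
Irwell: 0.1469×0.473 + 0.2602×2.702 + 0.3176×9.795 + 0.2754×15.019 = 8.0186 per 1000.
Brenton: 0.1469×0.622 + 0.2602×4.439 + 0.3176×10.962 + 0.2754×14.430 = 8.7009 per 1000.
Difference = 8.0186 − 8.7009 = -0.6823.

-0.68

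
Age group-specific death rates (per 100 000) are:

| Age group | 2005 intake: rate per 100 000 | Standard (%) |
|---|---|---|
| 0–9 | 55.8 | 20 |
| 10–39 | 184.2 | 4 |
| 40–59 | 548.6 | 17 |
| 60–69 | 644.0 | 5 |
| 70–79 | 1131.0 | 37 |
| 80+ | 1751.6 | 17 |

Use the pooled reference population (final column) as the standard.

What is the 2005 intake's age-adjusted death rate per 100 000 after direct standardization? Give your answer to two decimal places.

860.23

Standard weights: 0.20, 0.04, 0.17, 0.05, 0.37, 0.17.
Standardized rate: 0.2000×55.8 + 0.0400×184.2 + 0.1700×548.6 + 0.0500×644.0 + 0.3700×1131.0 + 0.1700×1751.6 = 860.2320 per 100 000.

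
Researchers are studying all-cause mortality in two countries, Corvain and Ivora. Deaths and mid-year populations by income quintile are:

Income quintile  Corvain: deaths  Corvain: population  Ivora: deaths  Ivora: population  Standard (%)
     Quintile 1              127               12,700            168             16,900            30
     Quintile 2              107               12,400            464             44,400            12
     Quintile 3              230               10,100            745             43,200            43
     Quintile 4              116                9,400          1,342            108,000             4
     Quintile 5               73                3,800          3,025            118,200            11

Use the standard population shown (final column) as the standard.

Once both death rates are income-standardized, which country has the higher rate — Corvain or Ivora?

Corvain

Income-specific rates per 1,000 for Corvain: 10.000, 8.629, 22.772, 12.340, 19.211.
For Ivora: 9.941, 10.450, 17.245, 12.426, 25.592.
Standard weights: 0.30, 0.12, 0.43, 0.04, 0.11.
Corvain: 0.3000×10.000 + 0.1200×8.629 + 0.4300×22.772 + 0.0400×12.340 + 0.1100×19.211 = 16.4343 per 1,000.
Ivora: 0.3000×9.941 + 0.1200×10.450 + 0.4300×17.245 + 0.0400×12.426 + 0.1100×25.592 = 14.9640 per 1,000.
The crude rates (13.49 vs 17.37) would put Ivora higher, but that reflects its income composition; once standardized to a common income structure, Corvain has the higher underlying rate.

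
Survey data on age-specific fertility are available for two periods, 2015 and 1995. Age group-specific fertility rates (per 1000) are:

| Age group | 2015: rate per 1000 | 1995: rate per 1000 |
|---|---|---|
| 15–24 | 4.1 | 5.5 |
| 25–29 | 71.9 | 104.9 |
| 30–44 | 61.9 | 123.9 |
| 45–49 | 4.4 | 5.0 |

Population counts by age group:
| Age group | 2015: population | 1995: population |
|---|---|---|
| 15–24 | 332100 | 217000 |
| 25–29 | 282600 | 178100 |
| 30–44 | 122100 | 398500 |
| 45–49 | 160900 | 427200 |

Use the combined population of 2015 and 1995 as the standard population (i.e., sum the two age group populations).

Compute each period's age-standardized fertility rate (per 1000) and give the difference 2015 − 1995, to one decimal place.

-22.9

Combined standard total = 2118500; weights = 0.2592, 0.2175, 0.2457, 0.2776.
2015: 0.2592×4.1 + 0.2175×71.9 + 0.2457×61.9 + 0.2776×4.4 = 33.1312 per 1000.
1995: 0.2592×5.5 + 0.2175×104.9 + 0.2457×123.9 + 0.2776×5.0 = 56.0728 per 1000.
Difference = 33.1312 − 56.0728 = -22.9417.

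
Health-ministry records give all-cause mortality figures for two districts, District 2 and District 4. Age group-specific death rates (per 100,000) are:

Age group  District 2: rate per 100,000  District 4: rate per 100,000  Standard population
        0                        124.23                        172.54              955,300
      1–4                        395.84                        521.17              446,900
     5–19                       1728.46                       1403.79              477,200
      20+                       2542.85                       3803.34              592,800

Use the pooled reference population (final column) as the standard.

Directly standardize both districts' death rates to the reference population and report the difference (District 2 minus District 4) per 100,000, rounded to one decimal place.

Standard total = 2,472,200; weights = 0.3864, 0.1808, 0.1930, 0.2398.
District 2: 0.3864×124.23 + 0.1808×395.84 + 0.1930×1728.46 + 0.2398×2542.85 = 1062.9401 per 100,000.
District 4: 0.3864×172.54 + 0.1808×521.17 + 0.1930×1403.79 + 0.2398×3803.34 = 1343.8423 per 100,000.
Difference = 1062.9401 − 1343.8423 = -280.9022.

-280.9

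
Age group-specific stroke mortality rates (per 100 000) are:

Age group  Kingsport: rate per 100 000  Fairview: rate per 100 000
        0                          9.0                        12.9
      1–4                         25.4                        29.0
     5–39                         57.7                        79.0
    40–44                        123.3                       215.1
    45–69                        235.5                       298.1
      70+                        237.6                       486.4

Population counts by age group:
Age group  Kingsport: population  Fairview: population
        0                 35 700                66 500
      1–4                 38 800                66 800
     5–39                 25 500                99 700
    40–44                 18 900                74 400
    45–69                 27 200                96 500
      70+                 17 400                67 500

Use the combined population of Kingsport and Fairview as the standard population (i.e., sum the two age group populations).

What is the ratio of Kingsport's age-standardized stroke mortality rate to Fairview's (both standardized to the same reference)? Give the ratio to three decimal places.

0.637

Combined standard total = 634 900; weights = 0.1610, 0.1663, 0.1972, 0.1470, 0.1948, 0.1337.
Kingsport: 0.1610×9.0 + 0.1663×25.4 + 0.1972×57.7 + 0.1470×123.3 + 0.1948×235.5 + 0.1337×237.6 = 112.8265 per 100 000.
Fairview: 0.1610×12.9 + 0.1663×29.0 + 0.1972×79.0 + 0.1470×215.1 + 0.1948×298.1 + 0.1337×486.4 = 177.2102 per 100 000.
Ratio = 112.8265 ÷ 177.2102 = 0.63668.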